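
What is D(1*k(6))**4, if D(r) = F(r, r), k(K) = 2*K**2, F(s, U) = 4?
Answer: 256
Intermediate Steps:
D(r) = 4
D(1*k(6))**4 = 4**4 = 256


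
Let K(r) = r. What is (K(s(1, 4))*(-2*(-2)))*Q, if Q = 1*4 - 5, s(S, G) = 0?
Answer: 0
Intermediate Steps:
Q = -1 (Q = 4 - 5 = -1)
(K(s(1, 4))*(-2*(-2)))*Q = (0*(-2*(-2)))*(-1) = (0*4)*(-1) = 0*(-1) = 0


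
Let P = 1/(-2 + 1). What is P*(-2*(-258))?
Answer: -516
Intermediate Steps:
P = -1 (P = 1/(-1) = -1)
P*(-2*(-258)) = -(-2)*(-258) = -1*516 = -516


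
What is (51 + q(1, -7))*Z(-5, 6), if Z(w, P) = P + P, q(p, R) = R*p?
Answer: 528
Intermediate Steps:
Z(w, P) = 2*P
(51 + q(1, -7))*Z(-5, 6) = (51 - 7*1)*(2*6) = (51 - 7)*12 = 44*12 = 528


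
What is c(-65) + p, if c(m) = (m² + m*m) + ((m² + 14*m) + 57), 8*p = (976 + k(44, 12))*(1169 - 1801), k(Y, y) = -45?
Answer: -61727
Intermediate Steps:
p = -73549 (p = ((976 - 45)*(1169 - 1801))/8 = (931*(-632))/8 = (⅛)*(-588392) = -73549)
c(m) = 57 + 3*m² + 14*m (c(m) = (m² + m²) + (57 + m² + 14*m) = 2*m² + (57 + m² + 14*m) = 57 + 3*m² + 14*m)
c(-65) + p = (57 + 3*(-65)² + 14*(-65)) - 73549 = (57 + 3*4225 - 910) - 73549 = (57 + 12675 - 910) - 73549 = 11822 - 73549 = -61727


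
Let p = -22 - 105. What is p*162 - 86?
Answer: -20660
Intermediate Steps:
p = -127
p*162 - 86 = -127*162 - 86 = -20574 - 86 = -20660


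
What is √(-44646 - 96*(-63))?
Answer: I*√38598 ≈ 196.46*I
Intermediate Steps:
√(-44646 - 96*(-63)) = √(-44646 + 6048) = √(-38598) = I*√38598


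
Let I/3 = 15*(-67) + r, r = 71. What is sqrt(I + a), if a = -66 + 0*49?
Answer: 2*I*sqrt(717) ≈ 53.554*I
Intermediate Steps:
I = -2802 (I = 3*(15*(-67) + 71) = 3*(-1005 + 71) = 3*(-934) = -2802)
a = -66 (a = -66 + 0 = -66)
sqrt(I + a) = sqrt(-2802 - 66) = sqrt(-2868) = 2*I*sqrt(717)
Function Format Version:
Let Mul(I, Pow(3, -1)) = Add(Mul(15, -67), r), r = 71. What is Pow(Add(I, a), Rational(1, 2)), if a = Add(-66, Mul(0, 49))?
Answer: Mul(2, I, Pow(717, Rational(1, 2))) ≈ Mul(53.554, I)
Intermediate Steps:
I = -2802 (I = Mul(3, Add(Mul(15, -67), 71)) = Mul(3, Add(-1005, 71)) = Mul(3, -934) = -2802)
a = -66 (a = Add(-66, 0) = -66)
Pow(Add(I, a), Rational(1, 2)) = Pow(Add(-2802, -66), Rational(1, 2)) = Pow(-2868, Rational(1, 2)) = Mul(2, I, Pow(717, Rational(1, 2)))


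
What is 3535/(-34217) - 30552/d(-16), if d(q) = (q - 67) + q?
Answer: 348349273/1129161 ≈ 308.50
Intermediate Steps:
d(q) = -67 + 2*q (d(q) = (-67 + q) + q = -67 + 2*q)
3535/(-34217) - 30552/d(-16) = 3535/(-34217) - 30552/(-67 + 2*(-16)) = 3535*(-1/34217) - 30552/(-67 - 32) = -3535/34217 - 30552/(-99) = -3535/34217 - 30552*(-1/99) = -3535/34217 + 10184/33 = 348349273/1129161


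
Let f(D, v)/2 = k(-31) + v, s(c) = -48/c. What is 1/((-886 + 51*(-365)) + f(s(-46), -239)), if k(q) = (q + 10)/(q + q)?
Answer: -31/619328 ≈ -5.0054e-5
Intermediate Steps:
k(q) = (10 + q)/(2*q) (k(q) = (10 + q)/((2*q)) = (10 + q)*(1/(2*q)) = (10 + q)/(2*q))
f(D, v) = 21/31 + 2*v (f(D, v) = 2*((1/2)*(10 - 31)/(-31) + v) = 2*((1/2)*(-1/31)*(-21) + v) = 2*(21/62 + v) = 21/31 + 2*v)
1/((-886 + 51*(-365)) + f(s(-46), -239)) = 1/((-886 + 51*(-365)) + (21/31 + 2*(-239))) = 1/((-886 - 18615) + (21/31 - 478)) = 1/(-19501 - 14797/31) = 1/(-619328/31) = -31/619328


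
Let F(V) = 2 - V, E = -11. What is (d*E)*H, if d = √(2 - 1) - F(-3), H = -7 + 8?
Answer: 44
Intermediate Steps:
H = 1
d = -4 (d = √(2 - 1) - (2 - 1*(-3)) = √1 - (2 + 3) = 1 - 1*5 = 1 - 5 = -4)
(d*E)*H = -4*(-11)*1 = 44*1 = 44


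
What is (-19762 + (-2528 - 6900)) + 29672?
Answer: 482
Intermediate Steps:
(-19762 + (-2528 - 6900)) + 29672 = (-19762 - 9428) + 29672 = -29190 + 29672 = 482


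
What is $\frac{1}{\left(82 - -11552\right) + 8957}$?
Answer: $\frac{1}{20591} \approx 4.8565 \cdot 10^{-5}$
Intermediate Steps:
$\frac{1}{\left(82 - -11552\right) + 8957} = \frac{1}{\left(82 + 11552\right) + 8957} = \frac{1}{11634 + 8957} = \frac{1}{20591}$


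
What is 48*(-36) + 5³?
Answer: -1603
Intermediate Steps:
48*(-36) + 5³ = -1728 + 125 = -1603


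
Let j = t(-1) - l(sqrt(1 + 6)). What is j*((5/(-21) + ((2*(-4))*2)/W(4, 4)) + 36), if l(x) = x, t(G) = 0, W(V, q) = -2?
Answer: -919*sqrt(7)/21 ≈ -115.78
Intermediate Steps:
j = -sqrt(7) (j = 0 - sqrt(1 + 6) = 0 - sqrt(7) = -sqrt(7) ≈ -2.6458)
j*((5/(-21) + ((2*(-4))*2)/W(4, 4)) + 36) = (-sqrt(7))*((5/(-21) + ((2*(-4))*2)/(-2)) + 36) = (-sqrt(7))*((5*(-1/21) - 8*2*(-1/2)) + 36) = (-sqrt(7))*((-5/21 - 16*(-1/2)) + 36) = (-sqrt(7))*((-5/21 + 8) + 36) = (-sqrt(7))*(163/21 + 36) = -sqrt(7)*(919/21) = -919*sqrt(7)/21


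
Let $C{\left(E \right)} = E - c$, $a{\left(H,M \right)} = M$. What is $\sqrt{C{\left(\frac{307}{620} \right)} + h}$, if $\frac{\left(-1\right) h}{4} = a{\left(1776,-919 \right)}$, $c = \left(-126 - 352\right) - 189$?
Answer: $\frac{\sqrt{417409885}}{310} \approx 65.905$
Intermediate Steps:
$c = -667$ ($c = -478 - 189 = -667$)
$h = 3676$ ($h = \left(-4\right) \left(-919\right) = 3676$)
$C{\left(E \right)} = 667 + E$ ($C{\left(E \right)} = E - -667 = E + 667 = 667 + E$)
$\sqrt{C{\left(\frac{307}{620} \right)} + h} = \sqrt{\left(667 + \frac{307}{620}\right) + 3676} = \sqrt{\frac{413847}{620} + 3676} = \sqrt{\frac{2692967}{620}} = \frac{\sqrt{417409885}}{310}$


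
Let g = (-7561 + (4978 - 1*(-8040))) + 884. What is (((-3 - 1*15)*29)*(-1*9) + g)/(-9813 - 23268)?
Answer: -11039/33081 ≈ -0.33370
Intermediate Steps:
g = 6341 (g = (-7561 + (4978 + 8040)) + 884 = (-7561 + 13018) + 884 = 5457 + 884 = 6341)
(((-3 - 1*15)*29)*(-1*9) + g)/(-9813 - 23268) = (((-3 - 1*15)*29)*(-1*9) + 6341)/(-9813 - 23268) = (((-3 - 15)*29)*(-9) + 6341)/(-33081) = (-18*29*(-9) + 6341)*(-1/33081) = (-522*(-9) + 6341)*(-1/33081) = (4698 + 6341)*(-1/33081) = 11039*(-1/33081) = -11039/33081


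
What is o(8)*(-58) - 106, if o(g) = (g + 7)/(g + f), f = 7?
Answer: -164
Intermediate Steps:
o(g) = 1 (o(g) = (g + 7)/(g + 7) = (7 + g)/(7 + g) = 1)
o(8)*(-58) - 106 = 1*(-58) - 106 = -58 - 106 = -164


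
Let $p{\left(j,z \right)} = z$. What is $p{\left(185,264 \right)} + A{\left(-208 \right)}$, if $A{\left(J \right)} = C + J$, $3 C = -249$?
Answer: $-27$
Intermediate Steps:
$C = -83$ ($C = \frac{1}{3} \left(-249\right) = -83$)
$A{\left(J \right)} = -83 + J$
$p{\left(185,264 \right)} + A{\left(-208 \right)} = 264 - 291 = -27$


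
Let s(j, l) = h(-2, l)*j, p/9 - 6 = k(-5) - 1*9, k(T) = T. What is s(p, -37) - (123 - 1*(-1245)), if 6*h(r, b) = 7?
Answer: -1452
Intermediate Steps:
h(r, b) = 7/6 (h(r, b) = (⅙)*7 = 7/6)
p = -72 (p = 54 + 9*(-5 - 1*9) = 54 + 9*(-5 - 9) = 54 + 9*(-14) = 54 - 126 = -72)
s(j, l) = 7*j/6
s(p, -37) - (123 - 1*(-1245)) = (7/6)*(-72) - (123 - 1*(-1245)) = -84 - (123 + 1245) = -84 - 1*1368 = -84 - 1368 = -1452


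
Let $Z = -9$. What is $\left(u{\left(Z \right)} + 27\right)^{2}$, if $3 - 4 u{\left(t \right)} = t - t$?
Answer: $\frac{12321}{16} \approx 770.06$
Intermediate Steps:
$u{\left(t \right)} = \frac{3}{4}$ ($u{\left(t \right)} = \frac{3}{4} - \frac{t - t}{4} = \frac{3}{4} - 0 = \frac{3}{4} + 0 = \frac{3}{4}$)
$\left(u{\left(Z \right)} + 27\right)^{2} = \left(\frac{3}{4} + 27\right)^{2} = \left(\frac{111}{4}\right)^{2} = \frac{12321}{16}$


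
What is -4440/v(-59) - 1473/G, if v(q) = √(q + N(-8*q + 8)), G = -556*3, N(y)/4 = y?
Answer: 491/556 - 4440*√1861/1861 ≈ -102.04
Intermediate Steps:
N(y) = 4*y
G = -1668
v(q) = √(32 - 31*q) (v(q) = √(q + 4*(-8*q + 8)) = √(q + 4*(8 - 8*q)) = √(q + (32 - 32*q)) = √(32 - 31*q))
-4440/v(-59) - 1473/G = -4440/√(32 - 31*(-59)) - 1473/(-1668) = -4440/√(32 + 1829) - 1473*(-1/1668) = -4440*√1861/1861 + 491/556 = 491/556 - 4440*√1861/1861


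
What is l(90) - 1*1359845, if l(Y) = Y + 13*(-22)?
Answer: -1360041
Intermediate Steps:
l(Y) = -286 + Y (l(Y) = Y - 286 = -286 + Y)
l(90) - 1*1359845 = (-286 + 90) - 1*1359845 = -196 - 1359845 = -1360041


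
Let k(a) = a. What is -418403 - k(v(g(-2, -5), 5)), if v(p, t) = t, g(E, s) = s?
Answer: -418408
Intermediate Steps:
-418403 - k(v(g(-2, -5), 5)) = -418403 - 1*5 = -418403 - 5 = -418408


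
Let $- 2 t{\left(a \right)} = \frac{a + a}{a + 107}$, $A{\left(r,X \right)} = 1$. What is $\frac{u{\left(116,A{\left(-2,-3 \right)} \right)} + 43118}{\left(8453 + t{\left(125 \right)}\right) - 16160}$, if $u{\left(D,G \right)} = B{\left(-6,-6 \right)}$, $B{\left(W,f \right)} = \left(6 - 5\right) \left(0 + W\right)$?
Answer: $- \frac{10001984}{1788149} \approx -5.5935$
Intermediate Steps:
$B{\left(W,f \right)} = W$ ($B{\left(W,f \right)} = 1 W = W$)
$u{\left(D,G \right)} = -6$
$t{\left(a \right)} = - \frac{a}{107 + a}$ ($t{\left(a \right)} = - \frac{\left(a + a\right) \frac{1}{a + 107}}{2} = - \frac{2 a \frac{1}{107 + a}}{2} = - \frac{a}{107 + a}$)
$\frac{u{\left(116,A{\left(-2,-3 \right)} \right)} + 43118}{\left(8453 + t{\left(125 \right)}\right) - 16160} = \frac{-6 + 43118}{\left(8453 - \frac{125}{107 + 125}\right) - 16160} = \frac{43112}{\left(8453 - \frac{125}{232}\right) - 16160} = \frac{43112}{\frac{1960971}{232} - 16160} = \frac{43112}{- \frac{1788149}{232}} = 43112 \left(- \frac{232}{1788149}\right) = - \frac{10001984}{1788149}$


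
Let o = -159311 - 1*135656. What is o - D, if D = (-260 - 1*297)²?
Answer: -605216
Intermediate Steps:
o = -294967 (o = -159311 - 135656 = -294967)
D = 310249 (D = (-260 - 297)² = (-557)² = 310249)
o - D = -294967 - 1*310249 = -294967 - 310249 = -605216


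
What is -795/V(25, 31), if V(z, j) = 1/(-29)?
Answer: 23055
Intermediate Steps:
V(z, j) = -1/29 (V(z, j) = 1*(-1/29) = -1/29)
-795/V(25, 31) = -795/(-1/29) = -795*(-29) = 23055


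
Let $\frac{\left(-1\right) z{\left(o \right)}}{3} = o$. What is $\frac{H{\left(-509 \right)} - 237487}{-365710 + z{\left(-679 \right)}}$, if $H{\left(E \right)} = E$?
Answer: $\frac{237996}{363673} \approx 0.65442$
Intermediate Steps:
$z{\left(o \right)} = - 3 o$
$\frac{H{\left(-509 \right)} - 237487}{-365710 + z{\left(-679 \right)}} = \frac{-509 - 237487}{-365710 - -2037} = - \frac{237996}{-365710 + 2037} = - \frac{237996}{-363673} = \left(-237996\right) \left(- \frac{1}{363673}\right) = \frac{237996}{363673}$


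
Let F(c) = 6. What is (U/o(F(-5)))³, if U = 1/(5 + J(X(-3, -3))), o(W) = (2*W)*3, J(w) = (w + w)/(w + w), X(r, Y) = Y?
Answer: 1/10077696 ≈ 9.9229e-8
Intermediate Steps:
J(w) = 1 (J(w) = (2*w)/((2*w)) = (2*w)*(1/(2*w)) = 1)
o(W) = 6*W
U = ⅙ (U = 1/(5 + 1) = 1/6 = ⅙ ≈ 0.16667)
(U/o(F(-5)))³ = (1/(6*((6*6))))³ = ((⅙)/36)³ = ((⅙)*(1/36))³ = (1/216)³ = 1/10077696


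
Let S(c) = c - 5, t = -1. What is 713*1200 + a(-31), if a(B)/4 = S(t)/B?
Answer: 26523624/31 ≈ 8.5560e+5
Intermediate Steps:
S(c) = -5 + c
a(B) = -24/B (a(B) = 4*((-5 - 1)/B) = 4*(-6/B) = -24/B)
713*1200 + a(-31) = 713*1200 - 24/(-31) = 855600 - 24*(-1/31) = 855600 + 24/31 = 26523624/31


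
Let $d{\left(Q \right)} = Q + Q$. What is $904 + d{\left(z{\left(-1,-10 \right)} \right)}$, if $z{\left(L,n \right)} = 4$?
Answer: $912$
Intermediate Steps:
$d{\left(Q \right)} = 2 Q$
$904 + d{\left(z{\left(-1,-10 \right)} \right)} = 904 + 2 \cdot 4 = 904 + 8 = 912$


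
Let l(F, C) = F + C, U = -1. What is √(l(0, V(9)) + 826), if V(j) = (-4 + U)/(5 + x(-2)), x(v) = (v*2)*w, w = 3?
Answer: 3*√4501/7 ≈ 28.753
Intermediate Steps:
x(v) = 6*v (x(v) = (v*2)*3 = (2*v)*3 = 6*v)
V(j) = 5/7 (V(j) = (-4 - 1)/(5 + 6*(-2)) = -5/(5 - 12) = -5/(-7) = -5*(-⅐) = 5/7)
l(F, C) = C + F
√(l(0, V(9)) + 826) = √((5/7 + 0) + 826) = √(5/7 + 826) = √(5787/7) = 3*√4501/7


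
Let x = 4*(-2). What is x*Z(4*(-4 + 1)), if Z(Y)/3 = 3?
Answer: -72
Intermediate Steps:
Z(Y) = 9 (Z(Y) = 3*3 = 9)
x = -8
x*Z(4*(-4 + 1)) = -8*9 = -72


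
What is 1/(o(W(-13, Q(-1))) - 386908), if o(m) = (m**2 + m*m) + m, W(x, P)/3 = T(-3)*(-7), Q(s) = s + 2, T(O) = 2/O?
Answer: -1/386502 ≈ -2.5873e-6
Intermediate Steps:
Q(s) = 2 + s
W(x, P) = 14 (W(x, P) = 3*((2/(-3))*(-7)) = 3*((2*(-1/3))*(-7)) = 3*(-2/3*(-7)) = 3*(14/3) = 14)
o(m) = m + 2*m**2 (o(m) = (m**2 + m**2) + m = 2*m**2 + m = m + 2*m**2)
1/(o(W(-13, Q(-1))) - 386908) = 1/(14*(1 + 2*14) - 386908) = 1/(14*(1 + 28) - 386908) = 1/(14*29 - 386908) = 1/(406 - 386908) = 1/(-386502) = -1/386502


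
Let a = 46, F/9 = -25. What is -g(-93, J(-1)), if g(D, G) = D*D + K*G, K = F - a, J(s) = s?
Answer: -8920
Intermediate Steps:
F = -225 (F = 9*(-25) = -225)
K = -271 (K = -225 - 1*46 = -225 - 46 = -271)
g(D, G) = D**2 - 271*G (g(D, G) = D*D - 271*G = D**2 - 271*G)
-g(-93, J(-1)) = -((-93)**2 - 271*(-1)) = -(8649 + 271) = -1*8920 = -8920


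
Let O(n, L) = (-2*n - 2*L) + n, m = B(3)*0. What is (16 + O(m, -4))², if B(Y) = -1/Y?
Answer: 576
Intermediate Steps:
m = 0 (m = -1/3*0 = -1*⅓*0 = -⅓*0 = 0)
O(n, L) = -n - 2*L (O(n, L) = (-2*L - 2*n) + n = -n - 2*L)
(16 + O(m, -4))² = (16 + (-1*0 - 2*(-4)))² = (16 + (0 + 8))² = (16 + 8)² = 24² = 576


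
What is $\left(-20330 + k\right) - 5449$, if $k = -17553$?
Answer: $-43332$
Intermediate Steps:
$\left(-20330 + k\right) - 5449 = \left(-20330 - 17553\right) - 5449 = -37883 - 5449 = -43332$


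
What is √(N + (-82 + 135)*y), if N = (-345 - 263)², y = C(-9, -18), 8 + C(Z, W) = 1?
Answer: √369293 ≈ 607.70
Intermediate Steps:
C(Z, W) = -7 (C(Z, W) = -8 + 1 = -7)
y = -7
N = 369664 (N = (-608)² = 369664)
√(N + (-82 + 135)*y) = √(369664 + (-82 + 135)*(-7)) = √(369664 + 53*(-7)) = √(369664 - 371) = √369293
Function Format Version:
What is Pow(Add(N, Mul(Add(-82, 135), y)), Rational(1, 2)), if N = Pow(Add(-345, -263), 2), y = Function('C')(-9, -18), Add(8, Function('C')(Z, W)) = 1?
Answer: Pow(369293, Rational(1, 2)) ≈ 607.70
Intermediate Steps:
Function('C')(Z, W) = -7 (Function('C')(Z, W) = Add(-8, 1) = -7)
y = -7
N = 369664 (N = Pow(-608, 2) = 369664)
Pow(Add(N, Mul(Add(-82, 135), y)), Rational(1, 2)) = Pow(Add(369664, Mul(Add(-82, 135), -7)), Rational(1, 2)) = Pow(Add(369664, Mul(53, -7)), Rational(1, 2)) = Pow(Add(369664, -371), Rational(1, 2)) = Pow(369293, Rational(1, 2))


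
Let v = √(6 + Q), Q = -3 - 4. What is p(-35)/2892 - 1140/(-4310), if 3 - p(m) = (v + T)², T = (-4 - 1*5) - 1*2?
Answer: 93087/415484 + 11*I/1446 ≈ 0.22404 + 0.0076072*I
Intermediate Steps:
Q = -7
T = -11 (T = (-4 - 5) - 2 = -9 - 2 = -11)
v = I (v = √(6 - 7) = √(-1) = I ≈ 1.0*I)
p(m) = 3 - (-11 + I)² (p(m) = 3 - (I - 11)² = 3 - (-11 + I)²)
p(-35)/2892 - 1140/(-4310) = (-117 + 22*I)/2892 - 1140/(-4310) = (-117 + 22*I)*(1/2892) - 1140*(-1/4310) = (-39/964 + 11*I/1446) + 114/431 = 93087/415484 + 11*I/1446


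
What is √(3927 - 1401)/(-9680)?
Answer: -√2526/9680 ≈ -0.0051921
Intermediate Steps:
√(3927 - 1401)/(-9680) = √2526*(-1/9680) = -√2526/9680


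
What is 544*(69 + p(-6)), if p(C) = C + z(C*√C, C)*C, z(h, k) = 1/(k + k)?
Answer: 34544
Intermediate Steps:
z(h, k) = 1/(2*k)
p(C) = ½ + C (p(C) = C + (1/(2*C))*C = C + ½ = ½ + C)
544*(69 + p(-6)) = 544*(69 + (½ - 6)) = 544*(69 - 11/2) = 544*(127/2) = 34544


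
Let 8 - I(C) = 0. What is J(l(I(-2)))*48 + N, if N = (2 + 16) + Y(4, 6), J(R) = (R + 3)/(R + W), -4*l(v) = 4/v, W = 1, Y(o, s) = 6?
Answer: 1272/7 ≈ 181.71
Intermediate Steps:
I(C) = 8 (I(C) = 8 - 1*0 = 8 + 0 = 8)
l(v) = -1/v
J(R) = (3 + R)/(1 + R) (J(R) = (R + 3)/(R + 1) = (3 + R)/(1 + R))
N = 24 (N = (2 + 16) + 6 = 18 + 6 = 24)
J(l(I(-2)))*48 + N = ((3 - 1/8)/(1 - 1/8))*48 + 24 = ((23/8)/(7/8))*48 + 24 = ((8/7)*(23/8))*48 + 24 = (23/7)*48 + 24 = 1104/7 + 24 = 1272/7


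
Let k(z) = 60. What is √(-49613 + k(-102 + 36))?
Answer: I*√49553 ≈ 222.6*I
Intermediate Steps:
√(-49613 + k(-102 + 36)) = √(-49613 + 60) = √(-49553) = I*√49553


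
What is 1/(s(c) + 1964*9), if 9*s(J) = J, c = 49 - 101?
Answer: 9/159032 ≈ 5.6592e-5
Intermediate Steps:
c = -52
s(J) = J/9
1/(s(c) + 1964*9) = 1/((⅑)*(-52) + 1964*9) = 1/(-52/9 + 17676) = 1/(159032/9) = 9/159032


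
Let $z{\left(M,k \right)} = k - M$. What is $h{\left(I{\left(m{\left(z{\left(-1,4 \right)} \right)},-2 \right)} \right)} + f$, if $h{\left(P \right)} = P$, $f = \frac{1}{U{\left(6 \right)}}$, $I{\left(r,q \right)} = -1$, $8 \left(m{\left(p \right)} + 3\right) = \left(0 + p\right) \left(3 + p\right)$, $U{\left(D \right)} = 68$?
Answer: $- \frac{67}{68} \approx -0.98529$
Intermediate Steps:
$m{\left(p \right)} = -3 + \frac{p \left(3 + p\right)}{8}$ ($m{\left(p \right)} = -3 + \frac{\left(0 + p\right) \left(3 + p\right)}{8} = -3 + \frac{p \left(3 + p\right)}{8}$)
$f = \frac{1}{68} \approx 0.014706$
$h{\left(I{\left(m{\left(z{\left(-1,4 \right)} \right)},-2 \right)} \right)} + f = -1 + \frac{1}{68} = - \frac{67}{68}$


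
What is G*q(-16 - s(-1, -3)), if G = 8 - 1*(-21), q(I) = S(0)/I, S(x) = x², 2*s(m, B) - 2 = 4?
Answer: 0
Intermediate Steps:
s(m, B) = 3 (s(m, B) = 1 + (½)*4 = 1 + 2 = 3)
q(I) = 0 (q(I) = 0²/I = 0/I = 0)
G = 29 (G = 8 + 21 = 29)
G*q(-16 - s(-1, -3)) = 29*0 = 0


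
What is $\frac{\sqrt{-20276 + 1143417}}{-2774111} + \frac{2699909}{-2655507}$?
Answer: $- \frac{2699909}{2655507} - \frac{\sqrt{1123141}}{2774111} \approx -1.0171$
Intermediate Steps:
$\frac{\sqrt{-20276 + 1143417}}{-2774111} + \frac{2699909}{-2655507} = \sqrt{1123141} \left(- \frac{1}{2774111}\right) + 2699909 \left(- \frac{1}{2655507}\right) = - \frac{\sqrt{1123141}}{2774111} - \frac{2699909}{2655507} = - \frac{2699909}{2655507} - \frac{\sqrt{1123141}}{2774111}$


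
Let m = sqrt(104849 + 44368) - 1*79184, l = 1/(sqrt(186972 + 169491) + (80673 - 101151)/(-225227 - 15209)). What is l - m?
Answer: 135978306432544682414/1717244726623497 - sqrt(149217) + 14452367524*sqrt(39607)/1717244726623497 ≈ 78798.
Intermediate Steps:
l = 1/(10239/120218 + 3*sqrt(39607)) (l = 1/(sqrt(356463) - 20478/(-240436)) = 1/(3*sqrt(39607) - 20478*(-1/240436)) = 1/(3*sqrt(39607) + 10239/120218) = 1/(10239/120218 + 3*sqrt(39607)) ≈ 0.0016747)
m = -79184 + sqrt(149217) (m = sqrt(149217) - 79184 = -79184 + sqrt(149217) ≈ -78798.)
l - m = (-410304034/1717244726623497 + 14452367524*sqrt(39607)/1717244726623497) - (-79184 + sqrt(149217)) = (-410304034/1717244726623497 + 14452367524*sqrt(39607)/1717244726623497) + (79184 - sqrt(149217)) = 135978306432544682414/1717244726623497 - sqrt(149217) + 14452367524*sqrt(39607)/1717244726623497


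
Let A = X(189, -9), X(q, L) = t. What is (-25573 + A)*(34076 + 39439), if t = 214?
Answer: -1864266885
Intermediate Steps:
X(q, L) = 214
A = 214
(-25573 + A)*(34076 + 39439) = (-25573 + 214)*(34076 + 39439) = -25359*73515 = -1864266885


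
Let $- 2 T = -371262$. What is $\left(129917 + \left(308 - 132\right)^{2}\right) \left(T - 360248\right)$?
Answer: $-28094652981$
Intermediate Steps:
$T = 185631$ ($T = \left(- \frac{1}{2}\right) \left(-371262\right) = 185631$)
$\left(129917 + \left(308 - 132\right)^{2}\right) \left(T - 360248\right) = \left(129917 + \left(308 - 132\right)^{2}\right) \left(185631 - 360248\right) = \left(129917 + 176^{2}\right) \left(-174617\right) = \left(129917 + 30976\right) \left(-174617\right) = 160893 \left(-174617\right) = -28094652981$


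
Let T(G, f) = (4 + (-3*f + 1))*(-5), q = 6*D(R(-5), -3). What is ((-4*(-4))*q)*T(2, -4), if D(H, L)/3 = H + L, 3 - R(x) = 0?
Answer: 0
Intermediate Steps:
R(x) = 3 (R(x) = 3 - 1*0 = 3 + 0 = 3)
D(H, L) = 3*H + 3*L (D(H, L) = 3*(H + L) = 3*H + 3*L)
q = 0 (q = 6*(3*3 + 3*(-3)) = 6*(9 - 9) = 6*0 = 0)
T(G, f) = -25 + 15*f (T(G, f) = (4 + (1 - 3*f))*(-5) = (5 - 3*f)*(-5) = -25 + 15*f)
((-4*(-4))*q)*T(2, -4) = (-4*(-4)*0)*(-25 + 15*(-4)) = (16*0)*(-25 - 60) = 0*(-85) = 0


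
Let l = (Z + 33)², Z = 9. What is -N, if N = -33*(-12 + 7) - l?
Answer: 1599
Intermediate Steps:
l = 1764 (l = (9 + 33)² = 42² = 1764)
N = -1599 (N = -33*(-12 + 7) - 1*1764 = -33*(-5) - 1764 = 165 - 1764 = -1599)
-N = -1*(-1599) = 1599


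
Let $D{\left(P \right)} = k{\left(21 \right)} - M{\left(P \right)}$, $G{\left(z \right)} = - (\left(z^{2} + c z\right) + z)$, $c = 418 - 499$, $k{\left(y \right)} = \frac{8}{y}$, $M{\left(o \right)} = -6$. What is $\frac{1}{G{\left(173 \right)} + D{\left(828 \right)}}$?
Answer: $- \frac{21}{337735} \approx -6.2179 \cdot 10^{-5}$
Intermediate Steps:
$c = -81$
$G{\left(z \right)} = - z^{2} + 80 z$ ($G{\left(z \right)} = - (\left(z^{2} - 81 z\right) + z) = - (z^{2} - 80 z) = - z^{2} + 80 z$)
$D{\left(P \right)} = \frac{134}{21}$ ($D{\left(P \right)} = \frac{8}{21} - -6 = 8 \cdot \frac{1}{21} + 6 = \frac{8}{21} + 6 = \frac{134}{21}$)
$\frac{1}{G{\left(173 \right)} + D{\left(828 \right)}} = \frac{1}{173 \left(80 - 173\right) + \frac{134}{21}} = \frac{1}{173 \left(-93\right) + \frac{134}{21}} = \frac{1}{-16089 + \frac{134}{21}} = \frac{1}{- \frac{337735}{21}} = - \frac{21}{337735}$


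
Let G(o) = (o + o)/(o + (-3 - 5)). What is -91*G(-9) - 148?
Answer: -4154/17 ≈ -244.35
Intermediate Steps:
G(o) = 2*o/(-8 + o) (G(o) = (2*o)/(o - 8) = (2*o)/(-8 + o) = 2*o/(-8 + o))
-91*G(-9) - 148 = -182*(-9)/(-8 - 9) - 148 = -182*(-9)/(-17) - 148 = -182*(-9)*(-1)/17 - 148 = -91*18/17 - 148 = -1638/17 - 148 = -4154/17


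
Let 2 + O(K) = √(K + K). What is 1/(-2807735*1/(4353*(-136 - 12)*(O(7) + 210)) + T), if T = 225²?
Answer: 181753209493029877344/9201260040058910193746045 + 361773285468*√14/9201260040058910193746045 ≈ 1.9753e-5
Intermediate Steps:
O(K) = -2 + √2*√K (O(K) = -2 + √(K + K) = -2 + √(2*K) = -2 + √2*√K)
T = 50625
1/(-2807735*1/(4353*(-136 - 12)*(O(7) + 210)) + T) = 1/(-2807735*1/(4353*(-136 - 12)*((-2 + √2*√7) + 210)) + 50625) = 1/(-2807735*(-1/(644244*((-2 + √14) + 210))) + 50625) = 1/(-2807735*(-1/(644244*(208 + √14))) + 50625) = 1/(-2807735*1/(4353*(-30784 - 148*√14)) + 50625) = 1/(-2807735/(-134002752 - 644244*√14) + 50625) = 1/(50625 - 2807735/(-134002752 - 644244*√14))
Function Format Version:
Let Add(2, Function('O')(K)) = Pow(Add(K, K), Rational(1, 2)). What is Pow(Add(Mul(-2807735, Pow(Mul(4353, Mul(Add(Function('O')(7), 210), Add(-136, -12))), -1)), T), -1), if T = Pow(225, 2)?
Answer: Add(Rational(181753209493029877344, 9201260040058910193746045), Mul(Rational(361773285468, 9201260040058910193746045), Pow(14, Rational(1, 2)))) ≈ 1.9753e-5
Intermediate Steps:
Function('O')(K) = Add(-2, Mul(Pow(2, Rational(1, 2)), Pow(K, Rational(1, 2)))) (Function('O')(K) = Add(-2, Pow(Add(K, K), Rational(1, 2))) = Add(-2, Pow(Mul(2, K), Rational(1, 2))) = Add(-2, Mul(Pow(2, Rational(1, 2)), Pow(K, Rational(1, 2)))))
T = 50625
Pow(Add(Mul(-2807735, Pow(Mul(4353, Mul(Add(Function('O')(7), 210), Add(-136, -12))), -1)), T), -1) = Pow(Add(Mul(-2807735, Pow(Mul(4353, Mul(Add(Add(-2, Mul(Pow(2, Rational(1, 2)), Pow(7, Rational(1, 2)))), 210), Add(-136, -12))), -1)), 50625), -1) = Pow(Add(Mul(-2807735, Pow(Mul(4353, Mul(Add(Add(-2, Pow(14, Rational(1, 2))), 210), -148)), -1)), 50625), -1) = Pow(Add(Mul(-2807735, Pow(Mul(4353, Mul(Add(208, Pow(14, Rational(1, 2))), -148)), -1)), 50625), -1) = Pow(Add(Mul(-2807735, Pow(Mul(4353, Add(-30784, Mul(-148, Pow(14, Rational(1, 2))))), -1)), 50625), -1) = Pow(Add(Mul(-2807735, Pow(Add(-134002752, Mul(-644244, Pow(14, Rational(1, 2)))), -1)), 50625), -1) = Pow(Add(50625, Mul(-2807735, Pow(Add(-134002752, Mul(-644244, Pow(14, Rational(1, 2)))), -1))), -1)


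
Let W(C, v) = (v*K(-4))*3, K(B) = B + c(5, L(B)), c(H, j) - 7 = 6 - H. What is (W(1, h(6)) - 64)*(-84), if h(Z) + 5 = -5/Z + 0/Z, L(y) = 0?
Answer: 11256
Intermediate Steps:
h(Z) = -5 - 5/Z (h(Z) = -5 + (-5/Z + 0/Z) = -5 + (-5/Z + 0) = -5 - 5/Z)
c(H, j) = 13 - H (c(H, j) = 7 + (6 - H) = 13 - H)
K(B) = 8 + B (K(B) = B + (13 - 1*5) = B + (13 - 5) = B + 8 = 8 + B)
W(C, v) = 12*v (W(C, v) = (v*(8 - 4))*3 = (v*4)*3 = (4*v)*3 = 12*v)
(W(1, h(6)) - 64)*(-84) = (12*(-5 - 5/6) - 64)*(-84) = (12*(-35/6) - 64)*(-84) = (-70 - 64)*(-84) = -134*(-84) = 11256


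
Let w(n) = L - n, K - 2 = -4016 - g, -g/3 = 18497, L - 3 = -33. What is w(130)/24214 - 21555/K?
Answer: -88361515/207744013 ≈ -0.42534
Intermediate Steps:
L = -30 (L = 3 - 33 = -30)
g = -55491 (g = -3*18497 = -55491)
K = 51477 (K = 2 + (-4016 - 1*(-55491)) = 2 + (-4016 + 55491) = 2 + 51475 = 51477)
w(n) = -30 - n
w(130)/24214 - 21555/K = (-30 - 1*130)/24214 - 21555/51477 = (-30 - 130)*(1/24214) - 21555*1/51477 = -160*1/24214 - 7185/17159 = -80/12107 - 7185/17159 = -88361515/207744013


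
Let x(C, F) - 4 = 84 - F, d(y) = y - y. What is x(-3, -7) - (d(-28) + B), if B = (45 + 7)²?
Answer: -2609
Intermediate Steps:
d(y) = 0
x(C, F) = 88 - F (x(C, F) = 4 + (84 - F) = 88 - F)
B = 2704 (B = 52² = 2704)
x(-3, -7) - (d(-28) + B) = (88 - 1*(-7)) - (0 + 2704) = (88 + 7) - 1*2704 = 95 - 2704 = -2609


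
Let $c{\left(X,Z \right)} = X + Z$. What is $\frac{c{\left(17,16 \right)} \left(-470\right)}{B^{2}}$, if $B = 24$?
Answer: $- \frac{2585}{96} \approx -26.927$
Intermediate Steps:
$\frac{c{\left(17,16 \right)} \left(-470\right)}{B^{2}} = \frac{\left(17 + 16\right) \left(-470\right)}{24^{2}} = \frac{33 \left(-470\right)}{576} = \left(-15510\right) \frac{1}{576} = - \frac{2585}{96}$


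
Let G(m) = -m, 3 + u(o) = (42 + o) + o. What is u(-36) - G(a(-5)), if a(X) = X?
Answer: -38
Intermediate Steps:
u(o) = 39 + 2*o (u(o) = -3 + ((42 + o) + o) = -3 + (42 + 2*o) = 39 + 2*o)
u(-36) - G(a(-5)) = (39 + 2*(-36)) - (-1)*(-5) = (39 - 72) - 1*5 = -33 - 5 = -38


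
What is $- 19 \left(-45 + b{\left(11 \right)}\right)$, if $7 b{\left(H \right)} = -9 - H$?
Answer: $\frac{6365}{7} \approx 909.29$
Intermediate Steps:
$b{\left(H \right)} = - \frac{9}{7} - \frac{H}{7}$ ($b{\left(H \right)} = \frac{-9 - H}{7} = - \frac{9}{7} - \frac{H}{7}$)
$- 19 \left(-45 + b{\left(11 \right)}\right) = - 19 \left(-45 - \frac{20}{7}\right) = \left(-19\right) \left(- \frac{335}{7}\right) = \frac{6365}{7}$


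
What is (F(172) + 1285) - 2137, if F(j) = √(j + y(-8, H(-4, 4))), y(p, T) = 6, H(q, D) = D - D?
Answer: -852 + √178 ≈ -838.66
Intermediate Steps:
H(q, D) = 0
F(j) = √(6 + j) (F(j) = √(j + 6) = √(6 + j))
(F(172) + 1285) - 2137 = (√(6 + 172) + 1285) - 2137 = (√178 + 1285) - 2137 = (1285 + √178) - 2137 = -852 + √178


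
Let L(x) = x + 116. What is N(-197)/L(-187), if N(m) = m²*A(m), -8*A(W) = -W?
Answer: 7645373/568 ≈ 13460.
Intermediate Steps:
L(x) = 116 + x
A(W) = W/8 (A(W) = -(-1)*W/8 = W/8)
N(m) = m³/8 (N(m) = m²*(m/8) = m³/8)
N(-197)/L(-187) = ((⅛)*(-197)³)/(116 - 187) = ((⅛)*(-7645373))/(-71) = -7645373/8*(-1/71) = 7645373/568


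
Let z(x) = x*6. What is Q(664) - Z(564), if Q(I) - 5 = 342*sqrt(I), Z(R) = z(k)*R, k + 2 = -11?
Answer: 43997 + 684*sqrt(166) ≈ 52810.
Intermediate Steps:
k = -13 (k = -2 - 11 = -13)
z(x) = 6*x
Z(R) = -78*R (Z(R) = (6*(-13))*R = -78*R)
Q(I) = 5 + 342*sqrt(I)
Q(664) - Z(564) = (5 + 342*sqrt(664)) - (-78)*564 = (5 + 342*(2*sqrt(166))) - 1*(-43992) = (5 + 684*sqrt(166)) + 43992 = 43997 + 684*sqrt(166)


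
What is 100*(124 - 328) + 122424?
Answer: 102024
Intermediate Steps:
100*(124 - 328) + 122424 = 100*(-204) + 122424 = -20400 + 122424 = 102024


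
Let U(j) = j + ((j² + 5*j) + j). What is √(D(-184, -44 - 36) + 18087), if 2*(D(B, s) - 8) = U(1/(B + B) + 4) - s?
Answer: √9835563234/736 ≈ 134.75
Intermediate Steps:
U(j) = j² + 7*j (U(j) = j + (j² + 6*j) = j² + 7*j)
D(B, s) = 8 - s/2 + (4 + 1/(2*B))*(11 + 1/(2*B))/2 (D(B, s) = 8 + ((1/(B + B) + 4)*(7 + (1/(B + B) + 4)) - s)/2 = 8 + ((1/(2*B) + 4)*(7 + (1/(2*B) + 4)) - s)/2 = 8 + ((4 + 1/(2*B))*(7 + (4 + 1/(2*B))) - s)/2 = 8 + ((4 + 1/(2*B))*(11 + 1/(2*B)) - s)/2 = 8 + (-s + (4 + 1/(2*B))*(11 + 1/(2*B)))/2 = 8 + (-s/2 + (4 + 1/(2*B))*(11 + 1/(2*B))/2) = 8 - s/2 + (4 + 1/(2*B))*(11 + 1/(2*B))/2)
√(D(-184, -44 - 36) + 18087) = √((30 - (-44 - 36)/2 + (⅛)/(-184)² + (15/4)/(-184)) + 18087) = √((30 - ½*(-80) + (⅛)*(1/33856) + (15/4)*(-1/184)) + 18087) = √((30 + 40 + 1/270848 - 15/736) + 18087) = √(18953841/270848 + 18087) = √(4917781617/270848) = √9835563234/736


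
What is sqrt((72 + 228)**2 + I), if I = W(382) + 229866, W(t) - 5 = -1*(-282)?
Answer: sqrt(320153) ≈ 565.82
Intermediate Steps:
W(t) = 287 (W(t) = 5 - 1*(-282) = 5 + 282 = 287)
I = 230153 (I = 287 + 229866 = 230153)
sqrt((72 + 228)**2 + I) = sqrt((72 + 228)**2 + 230153) = sqrt(300**2 + 230153) = sqrt(90000 + 230153) = sqrt(320153)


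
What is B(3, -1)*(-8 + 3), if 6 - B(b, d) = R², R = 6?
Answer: 150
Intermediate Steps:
B(b, d) = -30 (B(b, d) = 6 - 1*6² = 6 - 1*36 = 6 - 36 = -30)
B(3, -1)*(-8 + 3) = -30*(-8 + 3) = -30*(-5) = 150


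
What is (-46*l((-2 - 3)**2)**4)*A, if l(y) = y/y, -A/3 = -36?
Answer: -4968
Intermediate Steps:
A = 108 (A = -3*(-36) = 108)
l(y) = 1
(-46*l((-2 - 3)**2)**4)*A = -46*1**4*108 = -46*1*108 = -46*108 = -4968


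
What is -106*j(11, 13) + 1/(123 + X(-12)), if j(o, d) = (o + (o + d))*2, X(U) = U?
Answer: -823619/111 ≈ -7420.0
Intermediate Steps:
j(o, d) = 2*d + 4*o (j(o, d) = (o + (d + o))*2 = (d + 2*o)*2 = 2*d + 4*o)
-106*j(11, 13) + 1/(123 + X(-12)) = -106*(2*13 + 4*11) + 1/(123 - 12) = -106*(26 + 44) + 1/111 = -106*70 + 1/111 = -7420 + 1/111 = -823619/111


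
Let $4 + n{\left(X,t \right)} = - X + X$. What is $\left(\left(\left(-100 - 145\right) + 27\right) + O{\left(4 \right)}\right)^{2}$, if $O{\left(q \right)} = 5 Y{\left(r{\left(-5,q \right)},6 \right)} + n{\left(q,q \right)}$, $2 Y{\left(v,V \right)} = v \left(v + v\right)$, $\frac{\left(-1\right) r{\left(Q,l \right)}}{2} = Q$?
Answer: $77284$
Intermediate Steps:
$r{\left(Q,l \right)} = - 2 Q$
$Y{\left(v,V \right)} = v^{2}$ ($Y{\left(v,V \right)} = \frac{v \left(v + v\right)}{2} = \frac{v 2 v}{2} = \frac{2 v^{2}}{2} = v^{2}$)
$n{\left(X,t \right)} = -4$ ($n{\left(X,t \right)} = -4 + \left(- X + X\right) = -4 + 0 = -4$)
$O{\left(q \right)} = 496$ ($O{\left(q \right)} = 5 \left(\left(-2\right) \left(-5\right)\right)^{2} - 4 = 5 \cdot 10^{2} - 4 = 5 \cdot 100 - 4 = 500 - 4 = 496$)
$\left(\left(\left(-100 - 145\right) + 27\right) + O{\left(4 \right)}\right)^{2} = \left(\left(\left(-100 - 145\right) + 27\right) + 496\right)^{2} = \left(\left(-245 + 27\right) + 496\right)^{2} = \left(-218 + 496\right)^{2} = 278^{2} = 77284$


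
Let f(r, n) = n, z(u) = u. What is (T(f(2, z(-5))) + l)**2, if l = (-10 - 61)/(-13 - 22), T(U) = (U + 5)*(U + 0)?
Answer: 5041/1225 ≈ 4.1151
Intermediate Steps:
T(U) = U*(5 + U) (T(U) = (5 + U)*U = U*(5 + U))
l = 71/35 (l = -71/(-35) = -71*(-1/35) = 71/35 ≈ 2.0286)
(T(f(2, z(-5))) + l)**2 = (-5*(5 - 5) + 71/35)**2 = (-5*0 + 71/35)**2 = (0 + 71/35)**2 = (71/35)**2 = 5041/1225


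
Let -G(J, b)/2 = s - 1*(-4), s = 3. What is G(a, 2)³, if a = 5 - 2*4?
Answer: -2744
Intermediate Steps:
a = -3 (a = 5 - 8 = -3)
G(J, b) = -14 (G(J, b) = -2*(3 - 1*(-4)) = -2*(3 + 4) = -2*7 = -14)
G(a, 2)³ = (-14)³ = -2744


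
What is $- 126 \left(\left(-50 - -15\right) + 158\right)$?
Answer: $-15498$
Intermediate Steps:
$- 126 \left(\left(-50 - -15\right) + 158\right) = - 126 \left(\left(-50 + 15\right) + 158\right) = - 126 \left(-35 + 158\right) = \left(-126\right) 123 = -15498$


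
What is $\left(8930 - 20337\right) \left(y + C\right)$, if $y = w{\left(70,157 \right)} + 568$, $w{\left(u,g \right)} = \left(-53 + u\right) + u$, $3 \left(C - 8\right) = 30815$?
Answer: $- \frac{374195228}{3} \approx -1.2473 \cdot 10^{8}$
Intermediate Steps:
$C = \frac{30839}{3}$ ($C = 8 + \frac{1}{3} \cdot 30815 = 8 + \frac{30815}{3} = \frac{30839}{3} \approx 10280.0$)
$w{\left(u,g \right)} = -53 + 2 u$
$y = 655$ ($y = \left(-53 + 2 \cdot 70\right) + 568 = \left(-53 + 140\right) + 568 = 87 + 568 = 655$)
$\left(8930 - 20337\right) \left(y + C\right) = \left(8930 - 20337\right) \left(655 + \frac{30839}{3}\right) = \left(-11407\right) \frac{32804}{3} = - \frac{374195228}{3}$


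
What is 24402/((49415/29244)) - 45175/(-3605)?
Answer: 514960779973/35628215 ≈ 14454.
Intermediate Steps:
24402/((49415/29244)) - 45175/(-3605) = 24402/((49415*(1/29244))) - 45175*(-1/3605) = 24402/(49415/29244) + 9035/721 = 24402*(29244/49415) + 9035/721 = 713612088/49415 + 9035/721 = 514960779973/35628215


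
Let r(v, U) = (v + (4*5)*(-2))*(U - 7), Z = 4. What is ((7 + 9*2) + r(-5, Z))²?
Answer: 25600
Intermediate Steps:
r(v, U) = (-40 + v)*(-7 + U) (r(v, U) = (v + 20*(-2))*(-7 + U) = (v - 40)*(-7 + U) = (-40 + v)*(-7 + U))
((7 + 9*2) + r(-5, Z))² = ((7 + 9*2) + (280 - 40*4 - 7*(-5) + 4*(-5)))² = ((7 + 18) + (280 - 160 + 35 - 20))² = (25 + 135)² = 160² = 25600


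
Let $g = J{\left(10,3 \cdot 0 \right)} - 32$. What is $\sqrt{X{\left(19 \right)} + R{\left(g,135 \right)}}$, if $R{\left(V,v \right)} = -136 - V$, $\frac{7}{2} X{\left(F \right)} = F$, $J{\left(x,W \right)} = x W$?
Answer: $\frac{i \sqrt{4830}}{7} \approx 9.9283 i$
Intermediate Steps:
$J{\left(x,W \right)} = W x$
$X{\left(F \right)} = \frac{2 F}{7}$
$g = -32$ ($g = 3 \cdot 0 \cdot 10 - 32 = 0 \cdot 10 - 32 = 0 - 32 = -32$)
$\sqrt{X{\left(19 \right)} + R{\left(g,135 \right)}} = \sqrt{\frac{2}{7} \cdot 19 - 104} = \sqrt{\frac{38}{7} + \left(-136 + 32\right)} = \sqrt{\frac{38}{7} - 104} = \sqrt{- \frac{690}{7}} = \frac{i \sqrt{4830}}{7}$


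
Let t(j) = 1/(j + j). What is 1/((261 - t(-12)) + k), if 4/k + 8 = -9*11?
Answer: 2568/670259 ≈ 0.0038314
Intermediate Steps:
t(j) = 1/(2*j)
k = -4/107 (k = 4/(-8 - 9*11) = 4/(-8 - 99) = 4/(-107) = 4*(-1/107) = -4/107 ≈ -0.037383)
1/((261 - t(-12)) + k) = 1/((261 - 1/(2*(-12))) - 4/107) = 1/((261 - (-1)/(2*12)) - 4/107) = 1/((261 - 1*(-1/24)) - 4/107) = 1/((261 + 1/24) - 4/107) = 1/(6265/24 - 4/107) = 1/(670259/2568) = 2568/670259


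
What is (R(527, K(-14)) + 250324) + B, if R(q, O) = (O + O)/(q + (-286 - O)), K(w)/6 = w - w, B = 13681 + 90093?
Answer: 354098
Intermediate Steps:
B = 103774
K(w) = 0 (K(w) = 6*(w - w) = 6*0 = 0)
R(q, O) = 2*O/(-286 + q - O) (R(q, O) = (2*O)/(-286 + q - O) = 2*O/(-286 + q - O))
(R(527, K(-14)) + 250324) + B = (2*0/(-286 + 527 - 1*0) + 250324) + 103774 = (2*0/(-286 + 527 + 0) + 250324) + 103774 = (2*0/241 + 250324) + 103774 = (2*0*(1/241) + 250324) + 103774 = (0 + 250324) + 103774 = 250324 + 103774 = 354098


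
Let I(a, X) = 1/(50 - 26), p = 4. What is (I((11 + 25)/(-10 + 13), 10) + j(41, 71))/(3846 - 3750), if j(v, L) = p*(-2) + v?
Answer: 793/2304 ≈ 0.34418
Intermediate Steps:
I(a, X) = 1/24
j(v, L) = -8 + v (j(v, L) = 4*(-2) + v = -8 + v)
(I((11 + 25)/(-10 + 13), 10) + j(41, 71))/(3846 - 3750) = (1/24 + (-8 + 41))/(3846 - 3750) = (1/24 + 33)/96 = (793/24)*(1/96) = 793/2304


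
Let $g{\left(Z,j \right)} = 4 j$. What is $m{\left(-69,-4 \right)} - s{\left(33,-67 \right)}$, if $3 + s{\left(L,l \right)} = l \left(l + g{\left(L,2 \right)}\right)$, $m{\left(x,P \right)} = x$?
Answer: $-4019$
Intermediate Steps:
$s{\left(L,l \right)} = -3 + l \left(8 + l\right)$ ($s{\left(L,l \right)} = -3 + l \left(l + 4 \cdot 2\right) = -3 + l \left(l + 8\right) = -3 + l \left(8 + l\right)$)
$m{\left(-69,-4 \right)} - s{\left(33,-67 \right)} = -69 - \left(-3 + \left(-67\right)^{2} + 8 \left(-67\right)\right) = -69 - \left(-3 + 4489 - 536\right) = -69 - 3950 = -4019$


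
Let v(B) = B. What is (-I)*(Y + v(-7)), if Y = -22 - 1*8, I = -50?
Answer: -1850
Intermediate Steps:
Y = -30 (Y = -22 - 8 = -30)
(-I)*(Y + v(-7)) = (-1*(-50))*(-30 - 7) = 50*(-37) = -1850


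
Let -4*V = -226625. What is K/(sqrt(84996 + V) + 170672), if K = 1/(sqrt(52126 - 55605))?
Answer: -682688*I*sqrt(71)/57908034384319 + 2*I*sqrt(40229239)/57908034384319 ≈ -9.9118e-8*I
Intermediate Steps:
V = 226625/4 (V = -1/4*(-226625) = 226625/4 ≈ 56656.)
K = -I*sqrt(71)/497 (K = 1/(sqrt(-3479)) = 1/(7*I*sqrt(71)) = -I*sqrt(71)/497 ≈ -0.016954*I)
K/(sqrt(84996 + V) + 170672) = (-I*sqrt(71)/497)/(sqrt(84996 + 226625/4) + 170672) = (-I*sqrt(71)/497)/(sqrt(566609/4) + 170672) = (-I*sqrt(71)/497)/(sqrt(566609)/2 + 170672) = (-I*sqrt(71)/497)/(170672 + sqrt(566609)/2) = -I*sqrt(71)/(497*(170672 + sqrt(566609)/2))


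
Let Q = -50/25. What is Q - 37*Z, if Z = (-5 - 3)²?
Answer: -2370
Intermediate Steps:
Z = 64 (Z = (-8)² = 64)
Q = -2 (Q = -50*1/25 = -2)
Q - 37*Z = -2 - 37*64 = -2 - 2368 = -2370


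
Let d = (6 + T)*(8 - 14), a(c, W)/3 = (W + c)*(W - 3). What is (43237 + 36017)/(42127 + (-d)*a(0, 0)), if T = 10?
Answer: 79254/42127 ≈ 1.8813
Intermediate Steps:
a(c, W) = 3*(-3 + W)*(W + c) (a(c, W) = 3*((W + c)*(W - 3)) = 3*((W + c)*(-3 + W)) = 3*((-3 + W)*(W + c)) = 3*(-3 + W)*(W + c))
d = -96 (d = (6 + 10)*(8 - 14) = 16*(-6) = -96)
(43237 + 36017)/(42127 + (-d)*a(0, 0)) = (43237 + 36017)/(42127 + (-1*(-96))*(-9*0 - 9*0 + 3*0**2 + 3*0*0)) = 79254/(42127 + 96*(0 + 0 + 3*0 + 0)) = 79254/(42127 + 96*(0 + 0 + 0 + 0)) = 79254/(42127 + 96*0) = 79254/(42127 + 0) = 79254/42127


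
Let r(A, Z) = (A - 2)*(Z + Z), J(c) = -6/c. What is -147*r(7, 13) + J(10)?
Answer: -95553/5 ≈ -19111.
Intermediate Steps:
r(A, Z) = 2*Z*(-2 + A) (r(A, Z) = (-2 + A)*(2*Z) = 2*Z*(-2 + A))
-147*r(7, 13) + J(10) = -294*13*(-2 + 7) - 6/10 = -294*13*5 - 6*⅒ = -147*130 - ⅗ = -19110 - ⅗ = -95553/5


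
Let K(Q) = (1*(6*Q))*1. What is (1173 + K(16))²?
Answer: 1610361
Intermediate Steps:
K(Q) = 6*Q (K(Q) = (6*Q)*1 = 6*Q)
(1173 + K(16))² = (1173 + 6*16)² = (1173 + 96)² = 1269² = 1610361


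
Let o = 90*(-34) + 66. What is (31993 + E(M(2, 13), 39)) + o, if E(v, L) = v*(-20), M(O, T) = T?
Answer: 28739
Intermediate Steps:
E(v, L) = -20*v
o = -2994 (o = -3060 + 66 = -2994)
(31993 + E(M(2, 13), 39)) + o = (31993 - 20*13) - 2994 = (31993 - 260) - 2994 = 31733 - 2994 = 28739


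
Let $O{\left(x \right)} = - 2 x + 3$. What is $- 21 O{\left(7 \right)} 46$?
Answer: $10626$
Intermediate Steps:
$O{\left(x \right)} = 3 - 2 x$
$- 21 O{\left(7 \right)} 46 = - 21 \left(3 - 14\right) 46 = \left(-21\right) \left(-11\right) 46 = 231 \cdot 46 = 10626$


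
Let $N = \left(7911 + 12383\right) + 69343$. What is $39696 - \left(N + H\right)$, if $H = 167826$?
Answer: $-217767$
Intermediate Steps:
$N = 89637$ ($N = 20294 + 69343 = 89637$)
$39696 - \left(N + H\right) = 39696 - \left(89637 + 167826\right) = 39696 - 257463 = -217767$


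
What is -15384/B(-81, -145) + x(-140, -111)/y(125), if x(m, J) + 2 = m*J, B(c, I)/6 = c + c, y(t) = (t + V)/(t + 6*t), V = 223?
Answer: 183616981/4698 ≈ 39084.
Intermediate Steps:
y(t) = (223 + t)/(7*t) (y(t) = (t + 223)/(t + 6*t) = (223 + t)/((7*t)) = (223 + t)*(1/(7*t)) = (223 + t)/(7*t))
B(c, I) = 12*c (B(c, I) = 6*(c + c) = 6*(2*c) = 12*c)
x(m, J) = -2 + J*m (x(m, J) = -2 + m*J = -2 + J*m)
-15384/B(-81, -145) + x(-140, -111)/y(125) = -15384/(12*(-81)) + (-2 - 111*(-140))/(((1/7)*(223 + 125)/125)) = -15384/(-972) + (-2 + 15540)/(((1/7)*(1/125)*348)) = -15384*(-1/972) + 15538/(348/875) = 1282/81 + 15538*(875/348) = 1282/81 + 6797875/174 = 183616981/4698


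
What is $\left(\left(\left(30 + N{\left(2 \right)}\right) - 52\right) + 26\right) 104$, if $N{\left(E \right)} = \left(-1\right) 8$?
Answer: $-416$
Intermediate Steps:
$N{\left(E \right)} = -8$
$\left(\left(\left(30 + N{\left(2 \right)}\right) - 52\right) + 26\right) 104 = \left(\left(\left(30 - 8\right) - 52\right) + 26\right) 104 = \left(\left(22 - 52\right) + 26\right) 104 = \left(-30 + 26\right) 104 = \left(-4\right) 104 = -416$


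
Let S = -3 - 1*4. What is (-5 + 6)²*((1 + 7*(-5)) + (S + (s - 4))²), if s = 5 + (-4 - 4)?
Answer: 162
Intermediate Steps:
S = -7 (S = -3 - 4 = -7)
s = -3 (s = 5 - 8 = -3)
(-5 + 6)²*((1 + 7*(-5)) + (S + (s - 4))²) = (-5 + 6)²*((1 + 7*(-5)) + (-7 + (-3 - 4))²) = 1²*((1 - 35) + (-7 - 7)²) = 1*(-34 + (-14)²) = 1*(-34 + 196) = 1*162 = 162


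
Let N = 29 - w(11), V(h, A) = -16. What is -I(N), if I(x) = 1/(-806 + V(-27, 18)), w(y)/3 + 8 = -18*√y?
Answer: 1/822 ≈ 0.0012165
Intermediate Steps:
w(y) = -24 - 54*√y (w(y) = -24 + 3*(-18*√y) = -24 - 54*√y)
N = 53 + 54*√11 (N = 29 - (-24 - 54*√11) = 29 + (24 + 54*√11) = 53 + 54*√11 ≈ 232.10)
I(x) = -1/822 (I(x) = 1/(-806 - 16) = 1/(-822) = -1/822)
-I(N) = -1*(-1/822) = 1/822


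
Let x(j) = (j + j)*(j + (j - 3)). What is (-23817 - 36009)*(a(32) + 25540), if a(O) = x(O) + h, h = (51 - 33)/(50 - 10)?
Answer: -17615436657/10 ≈ -1.7615e+9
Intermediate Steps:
x(j) = 2*j*(-3 + 2*j) (x(j) = (2*j)*(j + (-3 + j)) = (2*j)*(-3 + 2*j) = 2*j*(-3 + 2*j))
h = 9/20 (h = 18/40 = 18*(1/40) = 9/20 ≈ 0.45000)
a(O) = 9/20 + 2*O*(-3 + 2*O) (a(O) = 2*O*(-3 + 2*O) + 9/20 = 9/20 + 2*O*(-3 + 2*O))
(-23817 - 36009)*(a(32) + 25540) = (-23817 - 36009)*((9/20 + 2*32*(-3 + 2*32)) + 25540) = -59826*((9/20 + 2*32*(-3 + 64)) + 25540) = -59826*((9/20 + 2*32*61) + 25540) = -59826*((9/20 + 3904) + 25540) = -59826*(78089/20 + 25540) = -59826*588889/20 = -17615436657/10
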